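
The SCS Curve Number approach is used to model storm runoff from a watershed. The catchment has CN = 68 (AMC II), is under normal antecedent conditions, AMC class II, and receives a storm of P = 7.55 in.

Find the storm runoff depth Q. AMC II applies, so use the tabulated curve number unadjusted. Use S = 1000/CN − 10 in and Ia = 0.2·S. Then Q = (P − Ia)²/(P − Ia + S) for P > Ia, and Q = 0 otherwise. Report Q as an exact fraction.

Q = 5049009/1307980 in ≈ 3.860 in

CN(II) = 68; AMC II needs no correction.
Retention S: 1000/CN − 10 with CN=68.000 → S = 80/17 ≈ 4.706 in
Ia = 0.2S: 0.2·4.706 = 0.941 in (exactly 16/17)
Since P=7.550 > Ia=0.941: effective rainfall P−Ia = 2247/340 in
Q: (2247/340)² ÷ (3847/340) = 5049009/1307980 in (≈ 3.860 in)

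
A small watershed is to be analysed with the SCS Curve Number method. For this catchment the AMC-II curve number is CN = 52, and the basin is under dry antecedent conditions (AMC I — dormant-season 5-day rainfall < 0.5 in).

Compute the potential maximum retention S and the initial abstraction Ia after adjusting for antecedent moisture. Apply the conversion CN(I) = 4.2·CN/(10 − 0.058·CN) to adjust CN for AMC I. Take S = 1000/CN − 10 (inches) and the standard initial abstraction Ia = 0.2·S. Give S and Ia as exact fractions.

S = 2000/91 in ≈ 21.978 in; Ia = 400/91 in ≈ 4.396 in

Dry (AMC I): CN(I) = 4.2·52/(10 − 0.058·52) = (1092/5)/(873/125) = 9100/291 ≈ 31.271
Max retention: S = 1000/(9100/291) − 10 = 2000/91 in (≈ 21.978 in)
Ia = 0.2·(2000/91) = 400/91 in ≈ 4.396 in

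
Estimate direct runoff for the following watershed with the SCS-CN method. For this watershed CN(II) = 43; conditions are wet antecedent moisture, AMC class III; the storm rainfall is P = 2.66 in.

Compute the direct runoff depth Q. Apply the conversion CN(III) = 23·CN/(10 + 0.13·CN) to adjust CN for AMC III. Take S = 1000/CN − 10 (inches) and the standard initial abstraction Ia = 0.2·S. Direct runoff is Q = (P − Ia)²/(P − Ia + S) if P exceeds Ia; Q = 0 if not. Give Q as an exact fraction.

Q = 292408651/935742350 in ≈ 0.312 in

Wet (AMC III): CN(III) = 23·43/(10 + 0.13·43) = 989/(1559/100) = 98900/1559 ≈ 63.438
Max retention: S = 1000/(98900/1559) − 10 = 5700/989 in (≈ 5.763 in)
Ia = 0.2S: 0.2·5.763 = 1.153 in (exactly 1140/989)
Since P=2.660 > Ia=1.153: effective rainfall P−Ia = 74537/49450 in
Runoff Q = (P−Ia)²/(P−Ia+S) = (1.507)²/(1.507+5.763) = 292408651/935742350 ≈ 0.312 in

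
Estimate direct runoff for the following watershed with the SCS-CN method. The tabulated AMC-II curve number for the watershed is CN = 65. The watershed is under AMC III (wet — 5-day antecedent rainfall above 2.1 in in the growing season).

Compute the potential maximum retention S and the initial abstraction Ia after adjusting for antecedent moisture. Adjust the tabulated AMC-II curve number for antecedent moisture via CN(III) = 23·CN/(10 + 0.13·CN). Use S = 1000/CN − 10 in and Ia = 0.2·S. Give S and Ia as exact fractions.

S = 700/299 in ≈ 2.341 in; Ia = 140/299 in ≈ 0.468 in

CN(III) from CN(II)=65: (23·65)/(10 + 0.13·65) = 29900/369 ≈ 81.030
Max retention: S = 1000/(29900/369) − 10 = 700/299 in (≈ 2.341 in)
Ia = 0.2S: 0.2·2.341 = 0.468 in (exactly 140/299)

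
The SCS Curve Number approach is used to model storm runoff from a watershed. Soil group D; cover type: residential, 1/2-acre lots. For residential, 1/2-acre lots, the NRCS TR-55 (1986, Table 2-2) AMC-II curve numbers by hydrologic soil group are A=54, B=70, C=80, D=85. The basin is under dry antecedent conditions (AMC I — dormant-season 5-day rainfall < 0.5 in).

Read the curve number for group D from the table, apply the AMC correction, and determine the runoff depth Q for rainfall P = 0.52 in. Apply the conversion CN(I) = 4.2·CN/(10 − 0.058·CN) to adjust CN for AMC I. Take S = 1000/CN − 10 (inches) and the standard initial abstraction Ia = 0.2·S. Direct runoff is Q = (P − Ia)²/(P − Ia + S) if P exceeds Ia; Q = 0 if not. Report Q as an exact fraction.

NRCS table: residential, 1/2-acre lots, soil group D → CN(II) = 85
CN(I) from CN(II)=85: (4.2·85)/(10 − 0.058·85) = 11900/169 ≈ 70.414
Max retention: S = 1000/(11900/169) − 10 = 500/119 in (≈ 4.202 in)
Ia = 0.2S: 0.2·4.202 = 0.840 in (exactly 100/119)
P = 0.520 ≤ Ia = 0.840 in: entire storm abstracted, Q = 0.

Q = 0 in ≈ 0.000 in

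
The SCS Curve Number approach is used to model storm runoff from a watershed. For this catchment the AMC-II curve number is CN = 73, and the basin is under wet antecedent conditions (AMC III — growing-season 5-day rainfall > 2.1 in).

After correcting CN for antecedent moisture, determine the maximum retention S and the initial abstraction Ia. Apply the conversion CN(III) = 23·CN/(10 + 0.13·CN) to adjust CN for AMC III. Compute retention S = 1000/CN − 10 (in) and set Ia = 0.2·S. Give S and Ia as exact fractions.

S = 2700/1679 in ≈ 1.608 in; Ia = 540/1679 in ≈ 0.322 in

CN(III) from CN(II)=73: (23·73)/(10 + 0.13·73) = 167900/1949 ≈ 86.147
S = 1000/(167900/1949) − 10 = 2700/1679 in ≈ 1.608 in
Initial abstraction Ia = S/5 = (2700/1679)/5 = 540/1679 ≈ 0.322 in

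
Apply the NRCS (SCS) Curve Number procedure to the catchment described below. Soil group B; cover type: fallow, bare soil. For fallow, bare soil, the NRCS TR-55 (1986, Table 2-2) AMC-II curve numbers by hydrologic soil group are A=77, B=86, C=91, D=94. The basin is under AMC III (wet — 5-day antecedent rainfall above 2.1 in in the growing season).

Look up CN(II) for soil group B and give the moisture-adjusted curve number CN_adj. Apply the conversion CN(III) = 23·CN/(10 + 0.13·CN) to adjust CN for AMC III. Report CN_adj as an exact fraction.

NRCS table: fallow, bare soil, soil group B → CN(II) = 86
Adjust CN=86 to AMC III: 23·86/(10 + 0.13·86) → 1978 ÷ (1059/50) = 98900/1059 ≈ 93.390

CN_adj = 98900/1059 ≈ 93.390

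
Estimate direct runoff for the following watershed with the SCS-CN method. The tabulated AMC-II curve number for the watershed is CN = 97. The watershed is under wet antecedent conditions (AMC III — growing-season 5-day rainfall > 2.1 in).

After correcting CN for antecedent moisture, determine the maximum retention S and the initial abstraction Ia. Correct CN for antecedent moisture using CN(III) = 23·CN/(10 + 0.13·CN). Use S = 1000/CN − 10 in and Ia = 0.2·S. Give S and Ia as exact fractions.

S = 300/2231 in ≈ 0.134 in; Ia = 60/2231 in ≈ 0.027 in

Wet (AMC III): CN(III) = 23·97/(10 + 0.13·97) = 2231/(2261/100) = 223100/2261 ≈ 98.673
Max retention: S = 1000/(223100/2261) − 10 = 300/2231 in (≈ 0.134 in)
Initial abstraction Ia = S/5 = (300/2231)/5 = 60/2231 ≈ 0.027 in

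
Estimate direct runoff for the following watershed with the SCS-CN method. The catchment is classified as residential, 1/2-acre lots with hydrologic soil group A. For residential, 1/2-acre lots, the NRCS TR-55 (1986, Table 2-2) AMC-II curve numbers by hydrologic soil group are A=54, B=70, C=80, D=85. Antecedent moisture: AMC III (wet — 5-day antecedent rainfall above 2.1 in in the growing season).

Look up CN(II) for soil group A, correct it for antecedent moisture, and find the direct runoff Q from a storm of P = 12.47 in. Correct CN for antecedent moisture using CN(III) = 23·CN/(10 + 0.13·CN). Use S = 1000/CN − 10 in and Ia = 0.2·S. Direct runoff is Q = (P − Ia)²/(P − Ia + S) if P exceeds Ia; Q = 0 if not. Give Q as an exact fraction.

Q = 1002925561/112506300 in ≈ 8.914 in

NRCS table: residential, 1/2-acre lots, soil group A → CN(II) = 54
Wet (AMC III): CN(III) = 23·54/(10 + 0.13·54) = 1242/(851/50) = 2700/37 ≈ 72.973
Max retention: S = 1000/(2700/37) − 10 = 100/27 in (≈ 3.704 in)
Ia = 0.2S: 0.2·3.704 = 0.741 in (exactly 20/27)
Excess rainfall: 12.470 − 0.741 = 11.729 in; P > Ia so Q > 0
Runoff Q = (P−Ia)²/(P−Ia+S) = (11.729)²/(11.729+3.704) = 1002925561/112506300 ≈ 8.914 in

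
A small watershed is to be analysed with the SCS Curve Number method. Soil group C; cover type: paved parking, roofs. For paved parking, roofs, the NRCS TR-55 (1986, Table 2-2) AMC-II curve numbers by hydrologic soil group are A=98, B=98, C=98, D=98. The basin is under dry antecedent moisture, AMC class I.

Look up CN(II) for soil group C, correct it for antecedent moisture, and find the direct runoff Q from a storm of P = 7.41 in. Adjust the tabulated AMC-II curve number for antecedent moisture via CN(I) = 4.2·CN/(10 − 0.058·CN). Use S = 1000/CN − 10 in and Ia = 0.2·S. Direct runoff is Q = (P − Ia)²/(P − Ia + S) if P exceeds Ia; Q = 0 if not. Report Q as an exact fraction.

NRCS table: paved parking, roofs, soil group C → CN(II) = 98
CN(I) from CN(II)=98: (4.2·98)/(10 − 0.058·98) = 102900/1079 ≈ 95.366
Retention S: 1000/CN − 10 with CN=95.366 → S = 500/1029 ≈ 0.486 in
Initial abstraction Ia = S/5 = (500/1029)/5 = 100/1029 ≈ 0.097 in
P − Ia = 7.410 − 0.097 = 752489/102900 ≈ 7.313 in (> 0, runoff occurs)
Q = (752489/102900)²/((752489/102900) + 500/1029) = (566239695121/10588410000)/(802489/102900) = 566239695121/82576118100 in ≈ 6.857 in

Q = 566239695121/82576118100 in ≈ 6.857 in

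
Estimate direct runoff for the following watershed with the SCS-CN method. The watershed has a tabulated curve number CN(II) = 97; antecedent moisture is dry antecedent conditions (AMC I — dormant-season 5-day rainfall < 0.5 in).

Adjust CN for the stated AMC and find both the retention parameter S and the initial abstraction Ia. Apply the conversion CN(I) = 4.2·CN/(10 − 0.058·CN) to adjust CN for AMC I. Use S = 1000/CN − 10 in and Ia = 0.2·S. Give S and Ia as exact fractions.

Adjust CN=97 to AMC I: 4.2·97/(10 − 0.058·97) → (2037/5) ÷ (2187/500) = 67900/729 ≈ 93.141
S = 1000/(67900/729) − 10 = 500/679 in ≈ 0.736 in
Ia = 0.2·(500/679) = 100/679 in ≈ 0.147 in

S = 500/679 in ≈ 0.736 in; Ia = 100/679 in ≈ 0.147 in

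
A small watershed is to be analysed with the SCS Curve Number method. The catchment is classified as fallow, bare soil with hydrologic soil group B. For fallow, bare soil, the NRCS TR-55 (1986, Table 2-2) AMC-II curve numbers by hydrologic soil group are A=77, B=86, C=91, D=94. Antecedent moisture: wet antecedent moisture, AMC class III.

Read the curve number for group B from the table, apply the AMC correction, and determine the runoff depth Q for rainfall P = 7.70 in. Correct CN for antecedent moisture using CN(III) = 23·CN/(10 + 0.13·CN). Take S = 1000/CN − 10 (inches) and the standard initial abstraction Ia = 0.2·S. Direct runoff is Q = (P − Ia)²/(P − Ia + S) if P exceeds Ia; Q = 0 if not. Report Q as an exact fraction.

Q = 798287287/115505310 in ≈ 6.911 in

NRCS table: fallow, bare soil, soil group B → CN(II) = 86
Wet (AMC III): CN(III) = 23·86/(10 + 0.13·86) = 1978/(1059/50) = 98900/1059 ≈ 93.390
Retention S: 1000/CN − 10 with CN=93.390 → S = 700/989 ≈ 0.708 in
Ia = 0.2S: 0.2·0.708 = 0.142 in (exactly 140/989)
Since P=7.700 > Ia=0.142: effective rainfall P−Ia = 74753/9890 in
Q: (74753/9890)² ÷ (81753/9890) = 798287287/115505310 in (≈ 6.911 in)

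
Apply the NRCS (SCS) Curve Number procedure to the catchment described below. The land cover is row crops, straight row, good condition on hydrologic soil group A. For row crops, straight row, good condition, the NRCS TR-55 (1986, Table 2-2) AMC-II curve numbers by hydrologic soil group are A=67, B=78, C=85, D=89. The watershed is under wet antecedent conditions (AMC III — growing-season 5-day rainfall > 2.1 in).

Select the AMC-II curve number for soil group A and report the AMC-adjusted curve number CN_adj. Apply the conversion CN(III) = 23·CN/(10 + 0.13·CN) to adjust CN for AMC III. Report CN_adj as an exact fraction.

NRCS table: row crops, straight row, good condition, soil group A → CN(II) = 67
Adjust CN=67 to AMC III: 23·67/(10 + 0.13·67) → 1541 ÷ (1871/100) = 154100/1871 ≈ 82.362

CN_adj = 154100/1871 ≈ 82.362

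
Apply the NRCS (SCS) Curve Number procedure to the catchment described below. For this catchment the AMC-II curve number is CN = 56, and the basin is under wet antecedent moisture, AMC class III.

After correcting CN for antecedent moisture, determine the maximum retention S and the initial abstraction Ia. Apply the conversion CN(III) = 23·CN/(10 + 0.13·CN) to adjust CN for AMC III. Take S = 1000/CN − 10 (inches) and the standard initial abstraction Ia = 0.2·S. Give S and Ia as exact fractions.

Wet (AMC III): CN(III) = 23·56/(10 + 0.13·56) = 1288/(432/25) = 4025/54 ≈ 74.537
Retention S: 1000/CN − 10 with CN=74.537 → S = 550/161 ≈ 3.416 in
Ia = 0.2S: 0.2·3.416 = 0.683 in (exactly 110/161)

S = 550/161 in ≈ 3.416 in; Ia = 110/161 in ≈ 0.683 in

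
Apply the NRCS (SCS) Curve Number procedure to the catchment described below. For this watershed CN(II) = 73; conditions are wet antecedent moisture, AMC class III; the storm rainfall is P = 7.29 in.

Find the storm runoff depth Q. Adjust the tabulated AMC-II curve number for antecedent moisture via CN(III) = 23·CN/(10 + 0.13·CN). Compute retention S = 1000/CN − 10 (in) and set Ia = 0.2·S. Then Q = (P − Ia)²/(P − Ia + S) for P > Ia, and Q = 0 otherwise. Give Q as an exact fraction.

CN(III) from CN(II)=73: (23·73)/(10 + 0.13·73) = 167900/1949 ≈ 86.147
Retention S: 1000/CN − 10 with CN=86.147 → S = 2700/1679 ≈ 1.608 in
Ia = 0.2·(2700/1679) = 540/1679 in ≈ 0.322 in
Excess rainfall: 7.290 − 0.322 = 6.968 in; P > Ia so Q > 0
Runoff Q = (P−Ia)²/(P−Ia+S) = (6.968)²/(6.968+1.608) = 50699220003/8954610700 ≈ 5.662 in

Q = 50699220003/8954610700 in ≈ 5.662 in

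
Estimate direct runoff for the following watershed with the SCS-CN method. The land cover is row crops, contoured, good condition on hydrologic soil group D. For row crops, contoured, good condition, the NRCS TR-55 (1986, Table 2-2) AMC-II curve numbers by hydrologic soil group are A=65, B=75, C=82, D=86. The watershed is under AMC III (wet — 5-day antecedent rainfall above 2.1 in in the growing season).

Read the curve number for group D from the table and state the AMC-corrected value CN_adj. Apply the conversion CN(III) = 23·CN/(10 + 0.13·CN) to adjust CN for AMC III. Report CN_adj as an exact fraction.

CN_adj = 98900/1059 ≈ 93.390

NRCS table: row crops, contoured, good condition, soil group D → CN(II) = 86
CN(III) from CN(II)=86: (23·86)/(10 + 0.13·86) = 98900/1059 ≈ 93.390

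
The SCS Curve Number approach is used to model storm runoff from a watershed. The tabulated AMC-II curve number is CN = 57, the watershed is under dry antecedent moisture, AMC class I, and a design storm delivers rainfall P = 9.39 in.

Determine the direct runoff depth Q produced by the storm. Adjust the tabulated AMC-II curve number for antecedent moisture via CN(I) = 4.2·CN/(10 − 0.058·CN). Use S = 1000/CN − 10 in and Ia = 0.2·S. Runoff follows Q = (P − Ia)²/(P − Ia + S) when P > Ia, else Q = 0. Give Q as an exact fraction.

Dry (AMC I): CN(I) = 4.2·57/(10 − 0.058·57) = (1197/5)/(3347/500) = 119700/3347 ≈ 35.763
Retention S: 1000/CN − 10 with CN=35.763 → S = 21500/1197 ≈ 17.962 in
Ia = 0.2S: 0.2·17.962 = 3.592 in (exactly 4300/1197)
Since P=9.390 > Ia=3.592: effective rainfall P−Ia = 693983/119700 in
Q: (693983/119700)² ÷ (2843983/119700) = 481612404289/340424765100 in (≈ 1.415 in)

Q = 481612404289/340424765100 in ≈ 1.415 in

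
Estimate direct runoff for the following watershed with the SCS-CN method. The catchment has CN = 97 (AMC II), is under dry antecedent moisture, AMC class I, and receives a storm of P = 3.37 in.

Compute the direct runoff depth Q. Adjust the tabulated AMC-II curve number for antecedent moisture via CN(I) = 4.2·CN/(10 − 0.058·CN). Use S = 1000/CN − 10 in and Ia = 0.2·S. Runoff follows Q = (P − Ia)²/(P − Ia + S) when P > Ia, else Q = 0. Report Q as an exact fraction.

Dry (AMC I): CN(I) = 4.2·97/(10 − 0.058·97) = (2037/5)/(2187/500) = 67900/729 ≈ 93.141
Max retention: S = 1000/(67900/729) − 10 = 500/679 in (≈ 0.736 in)
Ia = 0.2S: 0.2·0.736 = 0.147 in (exactly 100/679)
Excess rainfall: 3.370 − 0.147 = 3.223 in; P > Ia so Q > 0
Q = (218823/67900)²/((218823/67900) + 500/679) = (47883505329/4610410000)/(268823/67900) = 47883505329/18253081700 in ≈ 2.623 in

Q = 47883505329/18253081700 in ≈ 2.623 in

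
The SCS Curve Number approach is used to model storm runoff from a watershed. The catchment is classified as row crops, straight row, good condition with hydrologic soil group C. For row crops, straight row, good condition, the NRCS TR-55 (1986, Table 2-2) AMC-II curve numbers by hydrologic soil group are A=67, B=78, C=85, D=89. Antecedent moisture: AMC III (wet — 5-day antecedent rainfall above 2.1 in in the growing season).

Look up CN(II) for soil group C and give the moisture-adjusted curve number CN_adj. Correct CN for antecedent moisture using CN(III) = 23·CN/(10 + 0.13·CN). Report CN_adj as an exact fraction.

NRCS table: row crops, straight row, good condition, soil group C → CN(II) = 85
CN(III) from CN(II)=85: (23·85)/(10 + 0.13·85) = 39100/421 ≈ 92.874

CN_adj = 39100/421 ≈ 92.874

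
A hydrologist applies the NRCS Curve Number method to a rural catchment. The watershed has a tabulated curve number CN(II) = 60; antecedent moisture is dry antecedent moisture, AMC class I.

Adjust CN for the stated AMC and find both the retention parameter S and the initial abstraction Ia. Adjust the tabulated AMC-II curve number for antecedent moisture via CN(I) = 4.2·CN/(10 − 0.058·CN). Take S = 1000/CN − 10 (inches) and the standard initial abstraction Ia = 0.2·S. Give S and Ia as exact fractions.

S = 1000/63 in ≈ 15.873 in; Ia = 200/63 in ≈ 3.175 in

Dry (AMC I): CN(I) = 4.2·60/(10 − 0.058·60) = 252/(163/25) = 6300/163 ≈ 38.650
Retention S: 1000/CN − 10 with CN=38.650 → S = 1000/63 ≈ 15.873 in
Initial abstraction Ia = S/5 = (1000/63)/5 = 200/63 ≈ 3.175 in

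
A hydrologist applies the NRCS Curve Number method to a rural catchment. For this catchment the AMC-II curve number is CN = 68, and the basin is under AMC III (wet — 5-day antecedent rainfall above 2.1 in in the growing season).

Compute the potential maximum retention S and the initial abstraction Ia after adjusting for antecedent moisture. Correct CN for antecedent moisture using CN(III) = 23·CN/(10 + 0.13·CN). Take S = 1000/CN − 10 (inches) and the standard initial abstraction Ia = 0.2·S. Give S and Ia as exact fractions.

Adjust CN=68 to AMC III: 23·68/(10 + 0.13·68) → 1564 ÷ (471/25) = 39100/471 ≈ 83.015
Max retention: S = 1000/(39100/471) − 10 = 800/391 in (≈ 2.046 in)
Ia = 0.2·(800/391) = 160/391 in ≈ 0.409 in

S = 800/391 in ≈ 2.046 in; Ia = 160/391 in ≈ 0.409 in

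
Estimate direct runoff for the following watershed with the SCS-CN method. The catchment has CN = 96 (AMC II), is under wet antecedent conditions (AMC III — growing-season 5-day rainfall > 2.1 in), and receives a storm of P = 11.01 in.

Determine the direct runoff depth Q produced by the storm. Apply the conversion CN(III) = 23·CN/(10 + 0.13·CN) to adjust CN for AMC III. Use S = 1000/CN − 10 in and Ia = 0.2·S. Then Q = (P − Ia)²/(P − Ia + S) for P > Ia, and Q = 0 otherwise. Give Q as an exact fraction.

Q = 5733366961/531086100 in ≈ 10.796 in

Adjust CN=96 to AMC III: 23·96/(10 + 0.13·96) → 2208 ÷ (562/25) = 27600/281 ≈ 98.221
Max retention: S = 1000/(27600/281) − 10 = 25/138 in (≈ 0.181 in)
Ia = 0.2S: 0.2·0.181 = 0.036 in (exactly 5/138)
P − Ia = 11.010 − 0.036 = 75719/6900 ≈ 10.974 in (> 0, runoff occurs)
Runoff Q = (P−Ia)²/(P−Ia+S) = (10.974)²/(10.974+0.181) = 5733366961/531086100 ≈ 10.796 in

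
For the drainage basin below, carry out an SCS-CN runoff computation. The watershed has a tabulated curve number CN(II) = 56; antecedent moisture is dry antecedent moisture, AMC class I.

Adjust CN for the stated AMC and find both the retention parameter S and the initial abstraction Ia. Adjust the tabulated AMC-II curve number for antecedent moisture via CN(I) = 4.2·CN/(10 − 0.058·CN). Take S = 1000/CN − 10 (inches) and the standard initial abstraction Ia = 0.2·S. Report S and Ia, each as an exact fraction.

Dry (AMC I): CN(I) = 4.2·56/(10 − 0.058·56) = (1176/5)/(844/125) = 7350/211 ≈ 34.834
Retention S: 1000/CN − 10 with CN=34.834 → S = 2750/147 ≈ 18.707 in
Ia = 0.2·(2750/147) = 550/147 in ≈ 3.741 in

S = 2750/147 in ≈ 18.707 in; Ia = 550/147 in ≈ 3.741 in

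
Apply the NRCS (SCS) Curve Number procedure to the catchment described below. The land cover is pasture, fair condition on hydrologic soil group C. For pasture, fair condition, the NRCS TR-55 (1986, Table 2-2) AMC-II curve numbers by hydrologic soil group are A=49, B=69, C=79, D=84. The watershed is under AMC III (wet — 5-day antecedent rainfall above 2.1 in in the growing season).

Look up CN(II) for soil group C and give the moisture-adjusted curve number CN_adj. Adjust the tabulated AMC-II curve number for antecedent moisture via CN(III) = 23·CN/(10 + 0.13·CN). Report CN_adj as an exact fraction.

CN_adj = 181700/2027 ≈ 89.640

NRCS table: pasture, fair condition, soil group C → CN(II) = 79
CN(III) from CN(II)=79: (23·79)/(10 + 0.13·79) = 181700/2027 ≈ 89.640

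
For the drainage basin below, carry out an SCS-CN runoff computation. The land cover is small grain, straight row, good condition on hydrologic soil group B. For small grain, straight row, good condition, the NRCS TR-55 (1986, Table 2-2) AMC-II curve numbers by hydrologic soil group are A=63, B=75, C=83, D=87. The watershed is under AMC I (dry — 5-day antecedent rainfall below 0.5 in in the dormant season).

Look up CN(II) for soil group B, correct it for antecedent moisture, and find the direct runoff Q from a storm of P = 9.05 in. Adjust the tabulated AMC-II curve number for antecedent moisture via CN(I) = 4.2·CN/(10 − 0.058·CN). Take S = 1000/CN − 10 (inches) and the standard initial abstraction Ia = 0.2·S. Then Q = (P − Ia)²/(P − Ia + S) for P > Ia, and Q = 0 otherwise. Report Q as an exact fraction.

NRCS table: small grain, straight row, good condition, soil group B → CN(II) = 75
CN(I) from CN(II)=75: (4.2·75)/(10 − 0.058·75) = 6300/113 ≈ 55.752
S = 1000/(6300/113) − 10 = 500/63 in ≈ 7.937 in
Ia = 0.2·(500/63) = 100/63 in ≈ 1.587 in
P − Ia = 9.050 − 1.587 = 9403/1260 ≈ 7.463 in (> 0, runoff occurs)
Runoff Q = (P−Ia)²/(P−Ia+S) = (7.463)²/(7.463+7.937) = 88416409/24447780 ≈ 3.617 in

Q = 88416409/24447780 in ≈ 3.617 in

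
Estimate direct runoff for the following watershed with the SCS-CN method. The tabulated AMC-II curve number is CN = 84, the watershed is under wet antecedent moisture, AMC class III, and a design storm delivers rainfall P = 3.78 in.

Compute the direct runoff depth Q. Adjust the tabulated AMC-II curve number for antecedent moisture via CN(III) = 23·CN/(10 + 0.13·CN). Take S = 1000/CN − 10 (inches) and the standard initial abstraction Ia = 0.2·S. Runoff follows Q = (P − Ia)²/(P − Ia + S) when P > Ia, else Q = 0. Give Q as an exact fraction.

Q = 7619020369/2590981050 in ≈ 2.941 in

Adjust CN=84 to AMC III: 23·84/(10 + 0.13·84) → 1932 ÷ (523/25) = 48300/523 ≈ 92.352
Max retention: S = 1000/(48300/523) − 10 = 400/483 in (≈ 0.828 in)
Initial abstraction Ia = S/5 = (400/483)/5 = 80/483 ≈ 0.166 in
P − Ia = 3.780 − 0.166 = 87287/24150 ≈ 3.614 in (> 0, runoff occurs)
Runoff Q = (P−Ia)²/(P−Ia+S) = (3.614)²/(3.614+0.828) = 7619020369/2590981050 ≈ 2.941 in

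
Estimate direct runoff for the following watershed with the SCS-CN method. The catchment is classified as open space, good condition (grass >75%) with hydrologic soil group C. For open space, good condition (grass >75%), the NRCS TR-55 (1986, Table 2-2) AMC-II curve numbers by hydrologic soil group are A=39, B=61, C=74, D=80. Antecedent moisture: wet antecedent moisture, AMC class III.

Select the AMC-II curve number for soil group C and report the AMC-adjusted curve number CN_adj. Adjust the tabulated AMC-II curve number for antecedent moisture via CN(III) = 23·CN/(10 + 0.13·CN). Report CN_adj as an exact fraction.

NRCS table: open space, good condition (grass >75%), soil group C → CN(II) = 74
CN(III) from CN(II)=74: (23·74)/(10 + 0.13·74) = 85100/981 ≈ 86.748

CN_adj = 85100/981 ≈ 86.748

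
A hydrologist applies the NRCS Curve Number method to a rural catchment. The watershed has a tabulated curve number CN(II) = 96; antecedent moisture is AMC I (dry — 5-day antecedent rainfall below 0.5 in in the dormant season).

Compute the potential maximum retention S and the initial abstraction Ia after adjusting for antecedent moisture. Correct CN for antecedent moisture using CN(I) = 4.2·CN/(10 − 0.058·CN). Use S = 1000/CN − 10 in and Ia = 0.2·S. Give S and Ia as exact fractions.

S = 125/126 in ≈ 0.992 in; Ia = 25/126 in ≈ 0.198 in

CN(I) from CN(II)=96: (4.2·96)/(10 − 0.058·96) = 25200/277 ≈ 90.975
Retention S: 1000/CN − 10 with CN=90.975 → S = 125/126 ≈ 0.992 in
Ia = 0.2S: 0.2·0.992 = 0.198 in (exactly 25/126)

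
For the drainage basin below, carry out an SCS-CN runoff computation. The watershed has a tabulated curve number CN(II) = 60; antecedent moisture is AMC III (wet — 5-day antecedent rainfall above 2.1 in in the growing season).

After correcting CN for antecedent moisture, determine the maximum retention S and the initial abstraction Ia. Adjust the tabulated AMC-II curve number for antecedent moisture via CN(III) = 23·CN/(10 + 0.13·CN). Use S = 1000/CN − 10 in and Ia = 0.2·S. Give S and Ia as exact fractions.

S = 200/69 in ≈ 2.899 in; Ia = 40/69 in ≈ 0.580 in

Wet (AMC III): CN(III) = 23·60/(10 + 0.13·60) = 1380/(89/5) = 6900/89 ≈ 77.528
Retention S: 1000/CN − 10 with CN=77.528 → S = 200/69 ≈ 2.899 in
Initial abstraction Ia = S/5 = (200/69)/5 = 40/69 ≈ 0.580 in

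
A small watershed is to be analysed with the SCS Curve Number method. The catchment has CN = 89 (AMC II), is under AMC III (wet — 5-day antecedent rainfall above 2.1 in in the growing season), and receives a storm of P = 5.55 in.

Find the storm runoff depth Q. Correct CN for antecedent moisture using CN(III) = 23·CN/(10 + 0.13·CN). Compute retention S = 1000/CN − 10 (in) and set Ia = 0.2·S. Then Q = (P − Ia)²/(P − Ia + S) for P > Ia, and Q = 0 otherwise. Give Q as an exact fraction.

Wet (AMC III): CN(III) = 23·89/(10 + 0.13·89) = 2047/(2157/100) = 204700/2157 ≈ 94.900
Retention S: 1000/CN − 10 with CN=94.900 → S = 1100/2047 ≈ 0.537 in
Initial abstraction Ia = S/5 = (1100/2047)/5 = 220/2047 ≈ 0.107 in
P − Ia = 5.550 − 0.107 = 222817/40940 ≈ 5.443 in (> 0, runoff occurs)
Q = (222817/40940)²/((222817/40940) + 1100/2047) = (49647415489/1676083600)/(244817/40940) = 49647415489/10022807980 in ≈ 4.953 in

Q = 49647415489/10022807980 in ≈ 4.953 in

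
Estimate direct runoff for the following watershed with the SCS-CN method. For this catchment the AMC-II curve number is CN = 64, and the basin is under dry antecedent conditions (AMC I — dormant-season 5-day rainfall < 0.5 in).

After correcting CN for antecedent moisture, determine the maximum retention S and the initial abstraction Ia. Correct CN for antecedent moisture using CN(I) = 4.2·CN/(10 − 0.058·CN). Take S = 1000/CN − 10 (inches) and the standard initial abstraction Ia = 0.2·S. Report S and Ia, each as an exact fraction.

S = 375/28 in ≈ 13.393 in; Ia = 75/28 in ≈ 2.679 in

Adjust CN=64 to AMC I: 4.2·64/(10 − 0.058·64) → (1344/5) ÷ (786/125) = 5600/131 ≈ 42.748
S = 1000/(5600/131) − 10 = 375/28 in ≈ 13.393 in
Initial abstraction Ia = S/5 = (375/28)/5 = 75/28 ≈ 2.679 in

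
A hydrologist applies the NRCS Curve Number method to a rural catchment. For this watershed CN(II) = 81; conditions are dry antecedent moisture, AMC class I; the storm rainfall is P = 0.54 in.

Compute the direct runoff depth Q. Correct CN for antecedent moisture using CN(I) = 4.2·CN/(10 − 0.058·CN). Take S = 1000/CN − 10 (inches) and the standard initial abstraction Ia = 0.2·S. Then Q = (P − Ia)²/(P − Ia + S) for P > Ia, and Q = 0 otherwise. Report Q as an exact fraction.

CN(I) from CN(II)=81: (4.2·81)/(10 − 0.058·81) = 170100/2651 ≈ 64.164
S = 1000/(170100/2651) − 10 = 9500/1701 in ≈ 5.585 in
Ia = 0.2·(9500/1701) = 1900/1701 in ≈ 1.117 in
P = 0.540 ≤ Ia = 1.117 in: entire storm abstracted, Q = 0.

Q = 0 in ≈ 0.000 in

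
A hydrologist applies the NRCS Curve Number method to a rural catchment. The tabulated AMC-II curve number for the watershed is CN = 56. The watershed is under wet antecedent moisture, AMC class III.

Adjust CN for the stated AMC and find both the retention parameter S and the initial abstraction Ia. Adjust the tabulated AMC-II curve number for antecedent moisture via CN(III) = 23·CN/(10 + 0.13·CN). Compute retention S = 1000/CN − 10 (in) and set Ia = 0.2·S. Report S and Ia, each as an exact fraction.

S = 550/161 in ≈ 3.416 in; Ia = 110/161 in ≈ 0.683 in

Wet (AMC III): CN(III) = 23·56/(10 + 0.13·56) = 1288/(432/25) = 4025/54 ≈ 74.537
Retention S: 1000/CN − 10 with CN=74.537 → S = 550/161 ≈ 3.416 in
Ia = 0.2·(550/161) = 110/161 in ≈ 0.683 in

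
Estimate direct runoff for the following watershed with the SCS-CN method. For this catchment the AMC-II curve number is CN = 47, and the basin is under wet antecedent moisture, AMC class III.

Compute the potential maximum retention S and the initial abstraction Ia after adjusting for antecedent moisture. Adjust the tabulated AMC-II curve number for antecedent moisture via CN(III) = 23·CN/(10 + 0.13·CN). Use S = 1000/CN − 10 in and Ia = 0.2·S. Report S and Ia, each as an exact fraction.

Wet (AMC III): CN(III) = 23·47/(10 + 0.13·47) = 1081/(1611/100) = 108100/1611 ≈ 67.101
Retention S: 1000/CN − 10 with CN=67.101 → S = 5300/1081 ≈ 4.903 in
Initial abstraction Ia = S/5 = (5300/1081)/5 = 1060/1081 ≈ 0.981 in

S = 5300/1081 in ≈ 4.903 in; Ia = 1060/1081 in ≈ 0.981 in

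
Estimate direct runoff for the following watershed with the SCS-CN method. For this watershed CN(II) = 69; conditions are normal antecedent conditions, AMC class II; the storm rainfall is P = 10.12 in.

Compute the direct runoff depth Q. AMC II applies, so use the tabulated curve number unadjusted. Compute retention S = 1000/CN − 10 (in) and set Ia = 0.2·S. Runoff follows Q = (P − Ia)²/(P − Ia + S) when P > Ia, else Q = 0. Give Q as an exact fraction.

AMC II — tabulated CN = 69 applies directly.
Retention S: 1000/CN − 10 with CN=69.000 → S = 310/69 ≈ 4.493 in
Initial abstraction Ia = S/5 = (310/69)/5 = 62/69 ≈ 0.899 in
Excess rainfall: 10.120 − 0.899 = 9.221 in; P > Ia so Q > 0
Q: (15907/1725)² ÷ (23657/1725) = 253032649/40808325 in (≈ 6.201 in)

Q = 253032649/40808325 in ≈ 6.201 in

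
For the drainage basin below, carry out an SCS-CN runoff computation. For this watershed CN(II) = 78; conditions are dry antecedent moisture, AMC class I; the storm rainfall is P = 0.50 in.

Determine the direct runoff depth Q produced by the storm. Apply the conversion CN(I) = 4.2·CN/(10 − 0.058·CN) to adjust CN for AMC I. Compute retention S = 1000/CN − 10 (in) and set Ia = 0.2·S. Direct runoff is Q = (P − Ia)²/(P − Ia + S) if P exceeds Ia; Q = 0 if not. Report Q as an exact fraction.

Q = 0 in ≈ 0.000 in

Dry (AMC I): CN(I) = 4.2·78/(10 − 0.058·78) = (1638/5)/(1369/250) = 81900/1369 ≈ 59.825
Max retention: S = 1000/(81900/1369) − 10 = 5500/819 in (≈ 6.716 in)
Ia = 0.2·(5500/819) = 1100/819 in ≈ 1.343 in
P = 0.500 ≤ Ia = 1.343 in: entire storm abstracted, Q = 0.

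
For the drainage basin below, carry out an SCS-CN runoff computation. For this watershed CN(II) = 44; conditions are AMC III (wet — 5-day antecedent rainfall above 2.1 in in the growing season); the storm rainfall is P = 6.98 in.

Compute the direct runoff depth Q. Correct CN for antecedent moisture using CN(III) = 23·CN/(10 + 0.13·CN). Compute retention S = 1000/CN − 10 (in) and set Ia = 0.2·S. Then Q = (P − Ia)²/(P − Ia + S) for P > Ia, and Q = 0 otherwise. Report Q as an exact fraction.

Q = 5520044209/1825357050 in ≈ 3.024 in

Adjust CN=44 to AMC III: 23·44/(10 + 0.13·44) → 1012 ÷ (393/25) = 25300/393 ≈ 64.377
S = 1000/(25300/393) − 10 = 1400/253 in ≈ 5.534 in
Initial abstraction Ia = S/5 = (1400/253)/5 = 280/253 ≈ 1.107 in
Since P=6.980 > Ia=1.107: effective rainfall P−Ia = 74297/12650 in
Q: (74297/12650)² ÷ (144297/12650) = 5520044209/1825357050 in (≈ 3.024 in)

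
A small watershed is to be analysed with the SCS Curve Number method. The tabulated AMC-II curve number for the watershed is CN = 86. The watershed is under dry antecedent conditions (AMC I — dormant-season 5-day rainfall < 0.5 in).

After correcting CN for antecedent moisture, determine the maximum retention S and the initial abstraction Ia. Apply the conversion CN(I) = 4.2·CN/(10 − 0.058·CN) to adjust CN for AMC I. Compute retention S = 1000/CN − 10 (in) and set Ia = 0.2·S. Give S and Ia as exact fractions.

CN(I) from CN(II)=86: (4.2·86)/(10 − 0.058·86) = 12900/179 ≈ 72.067
Retention S: 1000/CN − 10 with CN=72.067 → S = 500/129 ≈ 3.876 in
Initial abstraction Ia = S/5 = (500/129)/5 = 100/129 ≈ 0.775 in

S = 500/129 in ≈ 3.876 in; Ia = 100/129 in ≈ 0.775 in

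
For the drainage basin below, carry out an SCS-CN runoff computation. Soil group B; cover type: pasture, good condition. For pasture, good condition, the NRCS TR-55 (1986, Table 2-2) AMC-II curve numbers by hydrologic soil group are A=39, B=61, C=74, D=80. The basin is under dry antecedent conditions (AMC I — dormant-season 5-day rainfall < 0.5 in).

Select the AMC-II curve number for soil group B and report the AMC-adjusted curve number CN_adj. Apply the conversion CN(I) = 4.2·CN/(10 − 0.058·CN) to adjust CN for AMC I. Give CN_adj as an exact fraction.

NRCS table: pasture, good condition, soil group B → CN(II) = 61
CN(I) from CN(II)=61: (4.2·61)/(10 − 0.058·61) = 42700/1077 ≈ 39.647

CN_adj = 42700/1077 ≈ 39.647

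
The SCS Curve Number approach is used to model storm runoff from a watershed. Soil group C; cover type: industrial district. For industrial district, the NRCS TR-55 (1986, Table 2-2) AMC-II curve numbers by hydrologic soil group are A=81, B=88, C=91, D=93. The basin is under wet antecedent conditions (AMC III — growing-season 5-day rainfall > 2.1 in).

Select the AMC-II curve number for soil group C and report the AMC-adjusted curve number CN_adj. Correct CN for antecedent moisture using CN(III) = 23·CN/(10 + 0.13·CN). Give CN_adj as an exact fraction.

NRCS table: industrial district, soil group C → CN(II) = 91
Wet (AMC III): CN(III) = 23·91/(10 + 0.13·91) = 2093/(2183/100) = 209300/2183 ≈ 95.877

CN_adj = 209300/2183 ≈ 95.877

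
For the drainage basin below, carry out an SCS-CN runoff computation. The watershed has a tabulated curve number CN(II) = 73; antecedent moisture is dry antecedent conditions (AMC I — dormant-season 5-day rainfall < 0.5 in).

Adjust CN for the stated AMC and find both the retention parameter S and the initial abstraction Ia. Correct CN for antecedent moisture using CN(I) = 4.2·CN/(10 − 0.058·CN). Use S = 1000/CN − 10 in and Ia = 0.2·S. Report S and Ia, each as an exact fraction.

S = 4500/511 in ≈ 8.806 in; Ia = 900/511 in ≈ 1.761 in

Adjust CN=73 to AMC I: 4.2·73/(10 − 0.058·73) → (1533/5) ÷ (2883/500) = 51100/961 ≈ 53.174
S = 1000/(51100/961) − 10 = 4500/511 in ≈ 8.806 in
Ia = 0.2·(4500/511) = 900/511 in ≈ 1.761 in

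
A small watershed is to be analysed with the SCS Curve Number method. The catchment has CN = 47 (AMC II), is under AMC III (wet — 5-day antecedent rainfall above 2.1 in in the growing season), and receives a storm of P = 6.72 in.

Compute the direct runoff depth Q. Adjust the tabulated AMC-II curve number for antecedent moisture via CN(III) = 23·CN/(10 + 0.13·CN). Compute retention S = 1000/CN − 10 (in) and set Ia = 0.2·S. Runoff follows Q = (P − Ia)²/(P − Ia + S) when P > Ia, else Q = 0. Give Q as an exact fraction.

Q = 3007311458/971575775 in ≈ 3.095 in

CN(III) from CN(II)=47: (23·47)/(10 + 0.13·47) = 108100/1611 ≈ 67.101
S = 1000/(108100/1611) − 10 = 5300/1081 in ≈ 4.903 in
Ia = 0.2S: 0.2·4.903 = 0.981 in (exactly 1060/1081)
P − Ia = 6.720 − 0.981 = 155108/27025 ≈ 5.739 in (> 0, runoff occurs)
Q = (155108/27025)²/((155108/27025) + 5300/1081) = (24058491664/730350625)/(287608/27025) = 3007311458/971575775 in ≈ 3.095 in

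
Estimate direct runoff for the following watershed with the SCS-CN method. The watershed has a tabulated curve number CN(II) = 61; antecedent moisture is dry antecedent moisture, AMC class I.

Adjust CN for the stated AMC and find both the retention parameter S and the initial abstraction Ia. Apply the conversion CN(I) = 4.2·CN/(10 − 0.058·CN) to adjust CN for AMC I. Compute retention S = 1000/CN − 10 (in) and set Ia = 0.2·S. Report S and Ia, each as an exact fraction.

Adjust CN=61 to AMC I: 4.2·61/(10 − 0.058·61) → (1281/5) ÷ (3231/500) = 42700/1077 ≈ 39.647
S = 1000/(42700/1077) − 10 = 6500/427 in ≈ 15.222 in
Ia = 0.2·(6500/427) = 1300/427 in ≈ 3.044 in

S = 6500/427 in ≈ 15.222 in; Ia = 1300/427 in ≈ 3.044 in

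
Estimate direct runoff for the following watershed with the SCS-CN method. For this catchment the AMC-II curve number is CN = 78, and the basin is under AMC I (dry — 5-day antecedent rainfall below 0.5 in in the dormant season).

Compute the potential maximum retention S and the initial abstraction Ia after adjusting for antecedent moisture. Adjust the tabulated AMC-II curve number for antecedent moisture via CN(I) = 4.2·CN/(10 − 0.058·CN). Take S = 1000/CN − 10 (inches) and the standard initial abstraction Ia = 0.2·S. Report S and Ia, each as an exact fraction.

Adjust CN=78 to AMC I: 4.2·78/(10 − 0.058·78) → (1638/5) ÷ (1369/250) = 81900/1369 ≈ 59.825
S = 1000/(81900/1369) − 10 = 5500/819 in ≈ 6.716 in
Initial abstraction Ia = S/5 = (5500/819)/5 = 1100/819 ≈ 1.343 in

S = 5500/819 in ≈ 6.716 in; Ia = 1100/819 in ≈ 1.343 in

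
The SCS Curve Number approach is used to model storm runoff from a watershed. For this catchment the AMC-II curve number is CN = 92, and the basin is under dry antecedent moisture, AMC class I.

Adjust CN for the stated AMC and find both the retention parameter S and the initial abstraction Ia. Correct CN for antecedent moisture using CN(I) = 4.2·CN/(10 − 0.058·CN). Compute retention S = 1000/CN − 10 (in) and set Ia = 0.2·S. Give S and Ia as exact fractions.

Dry (AMC I): CN(I) = 4.2·92/(10 − 0.058·92) = (1932/5)/(583/125) = 48300/583 ≈ 82.847
Max retention: S = 1000/(48300/583) − 10 = 1000/483 in (≈ 2.070 in)
Ia = 0.2·(1000/483) = 200/483 in ≈ 0.414 in

S = 1000/483 in ≈ 2.070 in; Ia = 200/483 in ≈ 0.414 in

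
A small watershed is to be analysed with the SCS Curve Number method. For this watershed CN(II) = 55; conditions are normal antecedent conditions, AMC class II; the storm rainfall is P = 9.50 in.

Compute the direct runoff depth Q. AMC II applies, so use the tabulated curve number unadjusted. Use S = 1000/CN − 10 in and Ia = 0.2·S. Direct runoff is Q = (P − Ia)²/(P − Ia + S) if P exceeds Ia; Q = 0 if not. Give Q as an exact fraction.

Q = 29929/7766 in ≈ 3.854 in

CN(II) = 55; AMC II needs no correction.
Retention S: 1000/CN − 10 with CN=55.000 → S = 90/11 ≈ 8.182 in
Ia = 0.2S: 0.2·8.182 = 1.636 in (exactly 18/11)
Excess rainfall: 9.500 − 1.636 = 7.864 in; P > Ia so Q > 0
Q: (173/22)² ÷ (353/22) = 29929/7766 in (≈ 3.854 in)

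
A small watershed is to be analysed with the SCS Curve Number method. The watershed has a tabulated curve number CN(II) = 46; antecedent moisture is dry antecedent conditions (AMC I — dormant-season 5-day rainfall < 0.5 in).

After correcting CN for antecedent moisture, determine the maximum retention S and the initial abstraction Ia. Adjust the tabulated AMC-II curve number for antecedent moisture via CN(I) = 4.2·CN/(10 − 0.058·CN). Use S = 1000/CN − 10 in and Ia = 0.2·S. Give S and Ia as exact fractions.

S = 4500/161 in ≈ 27.950 in; Ia = 900/161 in ≈ 5.590 in

Adjust CN=46 to AMC I: 4.2·46/(10 − 0.058·46) → (966/5) ÷ (1833/250) = 16100/611 ≈ 26.350
Max retention: S = 1000/(16100/611) − 10 = 4500/161 in (≈ 27.950 in)
Initial abstraction Ia = S/5 = (4500/161)/5 = 900/161 ≈ 5.590 in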